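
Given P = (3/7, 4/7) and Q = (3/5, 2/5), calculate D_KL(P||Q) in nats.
0.0596 nats

KL divergence: D_KL(P||Q) = Σ p(x) log(p(x)/q(x))

Computing term by term:
  x=0: 3/7 × log_e[(3/7)/(3/5)] = 3/7 × -0.3365 = -0.1442
  x=1: 4/7 × log_e[(4/7)/(2/5)] = 4/7 × 0.3567 = 0.2038

D_KL(P||Q) = 0.0596 nats

Note: KL divergence is always non-negative and equals 0 iff P = Q.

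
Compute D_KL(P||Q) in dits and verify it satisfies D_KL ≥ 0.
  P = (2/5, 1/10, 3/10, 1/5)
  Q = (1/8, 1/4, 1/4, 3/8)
0.1314 dits

KL divergence satisfies the Gibbs inequality: D_KL(P||Q) ≥ 0 for all distributions P, Q.

D_KL(P||Q) = Σ p(x) log(p(x)/q(x))
Term by term:
  x=0: 2/5 × log_10[(2/5)/(1/8)] = 0.2021
  x=1: 1/10 × log_10[(1/10)/(1/4)] = -0.0398
  x=2: 3/10 × log_10[(3/10)/(1/4)] = 0.0238
  x=3: 1/5 × log_10[(1/5)/(3/8)] = -0.0546
D_KL(P||Q) = 0.1314 dits

D_KL(P||Q) = 0.1314 ≥ 0 ✓

This non-negativity is a fundamental property: relative entropy cannot be negative because it measures how different Q is from P.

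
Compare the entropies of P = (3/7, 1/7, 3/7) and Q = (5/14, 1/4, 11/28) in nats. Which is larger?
Q

Computing entropies in nats:
H(P) = 1.0042
H(Q) = 1.0813

Distribution Q has higher entropy.

Intuition: The distribution closer to uniform (more spread out) has higher entropy.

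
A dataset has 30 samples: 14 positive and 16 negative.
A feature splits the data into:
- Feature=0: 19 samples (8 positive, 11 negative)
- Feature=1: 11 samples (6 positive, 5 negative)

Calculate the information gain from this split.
0.0104 bits

Information Gain = H(Y) - H(Y|Feature)

Before split:
P(positive) = 14/30 = 0.4667
H(Y) = 0.9968 bits

After split:
Feature=0: H = 0.9819 bits (weight = 19/30)
Feature=1: H = 0.9940 bits (weight = 11/30)
H(Y|Feature) = (19/30)×0.9819 + (11/30)×0.9940 = 0.9864 bits

Information Gain = 0.9968 - 0.9864 = 0.0104 bits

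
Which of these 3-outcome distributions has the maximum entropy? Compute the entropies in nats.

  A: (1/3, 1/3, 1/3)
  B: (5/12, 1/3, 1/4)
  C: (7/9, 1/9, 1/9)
A

For a discrete distribution over n outcomes, entropy is maximized by the uniform distribution.

Computing entropies:
H(A) = 1.0986 nats
H(B) = 1.0776 nats
H(C) = 0.6837 nats

The uniform distribution (where all probabilities equal 1/3) achieves the maximum entropy of log_e(3) = 1.0986 nats.

Distribution A has the highest entropy.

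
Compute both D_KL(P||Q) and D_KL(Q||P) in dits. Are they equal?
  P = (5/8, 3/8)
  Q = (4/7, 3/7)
D_KL(P||Q) = 0.0026, D_KL(Q||P) = 0.0026

KL divergence is not symmetric: D_KL(P||Q) ≠ D_KL(Q||P) in general.

D_KL(P||Q) = 0.0026 dits
D_KL(Q||P) = 0.0026 dits

In this case they happen to be equal (to 4 decimal places).

This asymmetry is why KL divergence is not a true distance metric.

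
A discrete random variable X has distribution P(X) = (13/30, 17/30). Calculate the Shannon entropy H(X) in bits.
0.9871 bits

Shannon entropy is H(X) = -Σ p(x) log p(x).

For P = (13/30, 17/30):
H = -13/30 × log_2(13/30) -17/30 × log_2(17/30)
H = 0.9871 bits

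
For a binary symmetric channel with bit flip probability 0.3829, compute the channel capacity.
0.0399 bits

For a binary symmetric channel (BSC) with error probability p:
Capacity C = 1 - H(p) bits per symbol

where H(p) = -p log₂(p) - (1-p) log₂(1-p) is the binary entropy function.

H(0.3829) = 0.9601 bits
C = 1 - 0.9601 = 0.0399 bits per symbol

This means we can reliably transmit up to 0.0399 bits of information per channel use.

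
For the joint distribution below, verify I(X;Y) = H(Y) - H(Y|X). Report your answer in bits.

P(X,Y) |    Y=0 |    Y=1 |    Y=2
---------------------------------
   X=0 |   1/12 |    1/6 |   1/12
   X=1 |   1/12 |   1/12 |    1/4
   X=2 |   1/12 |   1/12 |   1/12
I(X;Y) = 0.0871 bits

Mutual information has multiple equivalent forms:
- I(X;Y) = H(X) - H(X|Y)
- I(X;Y) = H(Y) - H(Y|X)
- I(X;Y) = H(X) + H(Y) - H(X,Y)

Computing all quantities:
H(X) = 1.5546, H(Y) = 1.5546, H(X,Y) = 3.0221
H(X|Y) = 1.4675, H(Y|X) = 1.4675

Verification:
H(X) - H(X|Y) = 1.5546 - 1.4675 = 0.0871
H(Y) - H(Y|X) = 1.5546 - 1.4675 = 0.0871
H(X) + H(Y) - H(X,Y) = 1.5546 + 1.5546 - 3.0221 = 0.0871

All forms give I(X;Y) = 0.0871 bits. ✓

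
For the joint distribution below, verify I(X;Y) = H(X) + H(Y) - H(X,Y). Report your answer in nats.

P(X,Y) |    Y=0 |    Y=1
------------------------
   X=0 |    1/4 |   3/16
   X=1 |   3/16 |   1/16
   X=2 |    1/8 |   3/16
I(X;Y) = 0.0356 nats

Mutual information has multiple equivalent forms:
- I(X;Y) = H(X) - H(X|Y)
- I(X;Y) = H(Y) - H(Y|X)
- I(X;Y) = H(X) + H(Y) - H(X,Y)

Computing all quantities:
H(X) = 1.0717, H(Y) = 0.6853, H(X,Y) = 1.7214
H(X|Y) = 1.0361, H(Y|X) = 0.6497

Verification:
H(X) - H(X|Y) = 1.0717 - 1.0361 = 0.0356
H(Y) - H(Y|X) = 0.6853 - 0.6497 = 0.0356
H(X) + H(Y) - H(X,Y) = 1.0717 + 0.6853 - 1.7214 = 0.0356

All forms give I(X;Y) = 0.0356 nats. ✓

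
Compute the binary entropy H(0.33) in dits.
0.2754 dits

The binary entropy function is:
H(p) = -p log(p) - (1-p) log(1-p)

H(0.33) = -0.33 × log_10(0.33) - 0.67 × log_10(0.67)
H(0.33) = 0.2754 dits

Note: Binary entropy is maximized at p=0.5 (H=1 bit) and minimized at p=0 or p=1 (H=0).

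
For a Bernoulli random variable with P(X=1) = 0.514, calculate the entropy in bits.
0.9994 bits

The binary entropy function is:
H(p) = -p log(p) - (1-p) log(1-p)

H(0.514) = -0.514 × log_2(0.514) - 0.486 × log_2(0.486)
H(0.514) = 0.9994 bits

Note: Binary entropy is maximized at p=0.5 (H=1 bit) and minimized at p=0 or p=1 (H=0).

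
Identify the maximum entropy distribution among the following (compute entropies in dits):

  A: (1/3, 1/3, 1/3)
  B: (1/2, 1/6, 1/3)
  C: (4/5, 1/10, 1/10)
A

For a discrete distribution over n outcomes, entropy is maximized by the uniform distribution.

Computing entropies:
H(A) = 0.4771 dits
H(B) = 0.4392 dits
H(C) = 0.2775 dits

The uniform distribution (where all probabilities equal 1/3) achieves the maximum entropy of log_10(3) = 0.4771 dits.

Distribution A has the highest entropy.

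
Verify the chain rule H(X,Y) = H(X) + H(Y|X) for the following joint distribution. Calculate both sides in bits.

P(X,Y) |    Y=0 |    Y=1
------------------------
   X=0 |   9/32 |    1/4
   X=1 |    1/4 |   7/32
H(X,Y) = 1.9943, H(X) = 0.9972, H(Y|X) = 0.9972 (all in bits)

Chain rule: H(X,Y) = H(X) + H(Y|X)

Left side — joint entropy directly:
H(X,Y) = -Σ p(x,y) log p(x,y) = 1.9943 bits

Right side — compute H(Y|X) from the conditional distributions:
P(X) = (17/32, 15/32), so H(X) = 0.9972 bits
H(Y|X) = Σ_x P(X=x) · H(Y|X=x):
  P(Y|X=0) = (9/17, 8/17), H(Y|X=0) = 0.9975, weight P(X=0) = 17/32
  P(Y|X=1) = (8/15, 7/15), H(Y|X=1) = 0.9968, weight P(X=1) = 15/32
H(Y|X) = 0.9972 bits

H(X) + H(Y|X) = 0.9972 + 0.9972 = 1.9943 bits

Both sides equal 1.9943 bits. ✓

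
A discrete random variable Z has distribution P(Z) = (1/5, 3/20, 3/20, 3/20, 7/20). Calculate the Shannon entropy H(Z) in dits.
0.6701 dits

Shannon entropy is H(X) = -Σ p(x) log p(x).

For P = (1/5, 3/20, 3/20, 3/20, 7/20):
H = -1/5 × log_10(1/5) -3/20 × log_10(3/20) -3/20 × log_10(3/20) -3/20 × log_10(3/20) -7/20 × log_10(7/20)
H = 0.6701 dits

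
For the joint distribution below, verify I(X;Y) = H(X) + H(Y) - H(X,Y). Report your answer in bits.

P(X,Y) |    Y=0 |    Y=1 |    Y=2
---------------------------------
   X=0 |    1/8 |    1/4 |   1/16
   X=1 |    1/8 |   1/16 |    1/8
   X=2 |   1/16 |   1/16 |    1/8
I(X;Y) = 0.1256 bits

Mutual information has multiple equivalent forms:
- I(X;Y) = H(X) - H(X|Y)
- I(X;Y) = H(Y) - H(Y|X)
- I(X;Y) = H(X) + H(Y) - H(X,Y)

Computing all quantities:
H(X) = 1.5462, H(Y) = 1.5794, H(X,Y) = 3.0000
H(X|Y) = 1.4206, H(Y|X) = 1.4538

Verification:
H(X) - H(X|Y) = 1.5462 - 1.4206 = 0.1256
H(Y) - H(Y|X) = 1.5794 - 1.4538 = 0.1256
H(X) + H(Y) - H(X,Y) = 1.5462 + 1.5794 - 3.0000 = 0.1256

All forms give I(X;Y) = 0.1256 bits. ✓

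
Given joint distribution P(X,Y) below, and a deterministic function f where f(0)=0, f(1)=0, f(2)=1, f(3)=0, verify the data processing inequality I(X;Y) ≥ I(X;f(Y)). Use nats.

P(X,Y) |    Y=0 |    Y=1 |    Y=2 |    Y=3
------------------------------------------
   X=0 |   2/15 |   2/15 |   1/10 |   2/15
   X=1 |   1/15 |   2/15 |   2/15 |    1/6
I(X;Y) = 0.0156, I(X;f(Y)) = 0.0031, inequality holds: 0.0156 ≥ 0.0031

Data Processing Inequality: For any Markov chain X → Y → Z, we have I(X;Y) ≥ I(X;Z).

Here Z = f(Y) is a deterministic function of Y, forming X → Y → Z.

Original I(X;Y) = 0.0156 nats

After applying f:
P(X,Z) where Z=f(Y):
- P(X,Z=0) = P(X,Y=0) + P(X,Y=1) + P(X,Y=3)
- P(X,Z=1) = P(X,Y=2)

I(X;Z) = I(X;f(Y)) = 0.0031 nats

Verification: 0.0156 ≥ 0.0031 ✓

Information cannot be created by processing; the function f can only lose information about X.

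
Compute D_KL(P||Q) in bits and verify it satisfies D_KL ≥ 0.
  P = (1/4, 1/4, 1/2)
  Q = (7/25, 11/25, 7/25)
0.1735 bits

KL divergence satisfies the Gibbs inequality: D_KL(P||Q) ≥ 0 for all distributions P, Q.

D_KL(P||Q) = Σ p(x) log(p(x)/q(x))
Term by term:
  x=0: 1/4 × log_2[(1/4)/(7/25)] = -0.0409
  x=1: 1/4 × log_2[(1/4)/(11/25)] = -0.2039
  x=2: 1/2 × log_2[(1/2)/(7/25)] = 0.4183
D_KL(P||Q) = 0.1735 bits

D_KL(P||Q) = 0.1735 ≥ 0 ✓

This non-negativity is a fundamental property: relative entropy cannot be negative because it measures how different Q is from P.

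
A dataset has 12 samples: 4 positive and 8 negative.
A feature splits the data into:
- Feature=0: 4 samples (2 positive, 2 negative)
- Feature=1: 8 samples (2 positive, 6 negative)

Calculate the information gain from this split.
0.0441 bits

Information Gain = H(Y) - H(Y|Feature)

Before split:
P(positive) = 4/12 = 0.3333
H(Y) = 0.9183 bits

After split:
Feature=0: H = 1.0000 bits (weight = 4/12)
Feature=1: H = 0.8113 bits (weight = 8/12)
H(Y|Feature) = (4/12)×1.0000 + (8/12)×0.8113 = 0.8742 bits

Information Gain = 0.9183 - 0.8742 = 0.0441 bits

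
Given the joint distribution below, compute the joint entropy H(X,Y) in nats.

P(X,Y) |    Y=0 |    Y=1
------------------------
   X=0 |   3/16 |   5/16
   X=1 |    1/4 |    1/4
1.3705 nats

Joint entropy is H(X,Y) = -Σ_{x,y} p(x,y) log p(x,y).

Summing over all non-zero entries:
H(X,Y) = -[3/16·log_e(3/16) + 5/16·log_e(5/16) + 1/4·log_e(1/4) + 1/4·log_e(1/4)]
H(X,Y) = 1.3705 nats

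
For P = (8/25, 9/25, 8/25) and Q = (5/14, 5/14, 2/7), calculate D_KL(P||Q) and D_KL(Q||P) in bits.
D_KL(P||Q) = 0.0058, D_KL(Q||P) = 0.0058

KL divergence is not symmetric: D_KL(P||Q) ≠ D_KL(Q||P) in general.

D_KL(P||Q) = 0.0058 bits
D_KL(Q||P) = 0.0058 bits

In this case they happen to be equal (to 4 decimal places).

This asymmetry is why KL divergence is not a true distance metric.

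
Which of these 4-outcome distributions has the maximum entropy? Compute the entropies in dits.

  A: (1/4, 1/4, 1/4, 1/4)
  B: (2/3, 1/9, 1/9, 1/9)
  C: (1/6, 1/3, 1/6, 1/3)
A

For a discrete distribution over n outcomes, entropy is maximized by the uniform distribution.

Computing entropies:
H(A) = 0.6021 dits
H(B) = 0.4355 dits
H(C) = 0.5775 dits

The uniform distribution (where all probabilities equal 1/4) achieves the maximum entropy of log_10(4) = 0.6021 dits.

Distribution A has the highest entropy.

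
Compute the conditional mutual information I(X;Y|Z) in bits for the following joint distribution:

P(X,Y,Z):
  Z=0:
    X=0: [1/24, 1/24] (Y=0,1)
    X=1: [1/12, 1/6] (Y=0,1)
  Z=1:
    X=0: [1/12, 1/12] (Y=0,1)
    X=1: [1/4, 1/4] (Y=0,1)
0.0052 bits

Conditional mutual information: I(X;Y|Z) = H(X|Z) + H(Y|Z) - H(X,Y|Z)

H(Z) = 0.9183
H(X,Z) = 1.7296 → H(X|Z) = 0.8113
H(Y,Z) = 1.9031 → H(Y|Z) = 0.9848
H(X,Y,Z) = 2.7091 → H(X,Y|Z) = 1.7909

I(X;Y|Z) = 0.8113 + 0.9848 - 1.7909 = 0.0052 bits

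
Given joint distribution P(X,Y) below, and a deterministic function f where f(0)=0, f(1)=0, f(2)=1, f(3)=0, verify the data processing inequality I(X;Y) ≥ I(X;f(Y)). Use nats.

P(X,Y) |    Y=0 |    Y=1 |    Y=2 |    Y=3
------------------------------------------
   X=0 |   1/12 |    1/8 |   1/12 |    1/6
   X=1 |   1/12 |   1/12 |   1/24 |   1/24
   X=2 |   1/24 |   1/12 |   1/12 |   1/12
I(X;Y) = 0.0305, I(X;f(Y)) = 0.0073, inequality holds: 0.0305 ≥ 0.0073

Data Processing Inequality: For any Markov chain X → Y → Z, we have I(X;Y) ≥ I(X;Z).

Here Z = f(Y) is a deterministic function of Y, forming X → Y → Z.

Original I(X;Y) = 0.0305 nats

After applying f:
P(X,Z) where Z=f(Y):
- P(X,Z=0) = P(X,Y=0) + P(X,Y=1) + P(X,Y=3)
- P(X,Z=1) = P(X,Y=2)

I(X;Z) = I(X;f(Y)) = 0.0073 nats

Verification: 0.0305 ≥ 0.0073 ✓

Information cannot be created by processing; the function f can only lose information about X.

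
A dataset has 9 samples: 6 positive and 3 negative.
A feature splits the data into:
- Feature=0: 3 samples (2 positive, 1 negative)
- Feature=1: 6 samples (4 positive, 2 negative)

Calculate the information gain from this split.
0.0000 bits

Information Gain = H(Y) - H(Y|Feature)

Before split:
P(positive) = 6/9 = 0.6667
H(Y) = 0.9183 bits

After split:
Feature=0: H = 0.9183 bits (weight = 3/9)
Feature=1: H = 0.9183 bits (weight = 6/9)
H(Y|Feature) = (3/9)×0.9183 + (6/9)×0.9183 = 0.9183 bits

Information Gain = 0.9183 - 0.9183 = 0.0000 bits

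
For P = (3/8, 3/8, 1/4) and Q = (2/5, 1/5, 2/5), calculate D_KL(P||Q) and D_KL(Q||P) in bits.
D_KL(P||Q) = 0.1356, D_KL(Q||P) = 0.1271

KL divergence is not symmetric: D_KL(P||Q) ≠ D_KL(Q||P) in general.

D_KL(P||Q) = 0.1356 bits
D_KL(Q||P) = 0.1271 bits

No, they are not equal!

This asymmetry is why KL divergence is not a true distance metric.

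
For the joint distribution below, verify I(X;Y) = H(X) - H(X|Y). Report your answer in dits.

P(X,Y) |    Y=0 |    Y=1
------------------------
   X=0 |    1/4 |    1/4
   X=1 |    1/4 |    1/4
I(X;Y) = 0.0000 dits

Mutual information has multiple equivalent forms:
- I(X;Y) = H(X) - H(X|Y)
- I(X;Y) = H(Y) - H(Y|X)
- I(X;Y) = H(X) + H(Y) - H(X,Y)

Computing all quantities:
H(X) = 0.3010, H(Y) = 0.3010, H(X,Y) = 0.6021
H(X|Y) = 0.3010, H(Y|X) = 0.3010

Verification:
H(X) - H(X|Y) = 0.3010 - 0.3010 = 0.0000
H(Y) - H(Y|X) = 0.3010 - 0.3010 = 0.0000
H(X) + H(Y) - H(X,Y) = 0.3010 + 0.3010 - 0.6021 = 0.0000

All forms give I(X;Y) = 0.0000 dits. ✓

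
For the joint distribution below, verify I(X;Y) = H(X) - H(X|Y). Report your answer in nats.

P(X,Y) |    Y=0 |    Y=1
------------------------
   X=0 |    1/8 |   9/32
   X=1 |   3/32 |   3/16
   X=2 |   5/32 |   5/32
I(X;Y) = 0.0152 nats

Mutual information has multiple equivalent forms:
- I(X;Y) = H(X) - H(X|Y)
- I(X;Y) = H(Y) - H(Y|X)
- I(X;Y) = H(X) + H(Y) - H(X,Y)

Computing all quantities:
H(X) = 1.0862, H(Y) = 0.6616, H(X,Y) = 1.7326
H(X|Y) = 1.0710, H(Y|X) = 0.6464

Verification:
H(X) - H(X|Y) = 1.0862 - 1.0710 = 0.0152
H(Y) - H(Y|X) = 0.6616 - 0.6464 = 0.0152
H(X) + H(Y) - H(X,Y) = 1.0862 + 0.6616 - 1.7326 = 0.0152

All forms give I(X;Y) = 0.0152 nats. ✓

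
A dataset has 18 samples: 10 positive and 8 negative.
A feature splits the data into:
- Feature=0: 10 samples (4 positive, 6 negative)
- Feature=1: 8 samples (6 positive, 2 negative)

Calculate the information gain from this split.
0.0911 bits

Information Gain = H(Y) - H(Y|Feature)

Before split:
P(positive) = 10/18 = 0.5556
H(Y) = 0.9911 bits

After split:
Feature=0: H = 0.9710 bits (weight = 10/18)
Feature=1: H = 0.8113 bits (weight = 8/18)
H(Y|Feature) = (10/18)×0.9710 + (8/18)×0.8113 = 0.9000 bits

Information Gain = 0.9911 - 0.9000 = 0.0911 bits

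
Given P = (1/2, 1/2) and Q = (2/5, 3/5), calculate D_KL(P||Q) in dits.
0.0089 dits

KL divergence: D_KL(P||Q) = Σ p(x) log(p(x)/q(x))

Computing term by term:
  x=0: 1/2 × log_10[(1/2)/(2/5)] = 1/2 × 0.0969 = 0.0485
  x=1: 1/2 × log_10[(1/2)/(3/5)] = 1/2 × -0.0792 = -0.0396

D_KL(P||Q) = 0.0089 dits

Note: KL divergence is always non-negative and equals 0 iff P = Q.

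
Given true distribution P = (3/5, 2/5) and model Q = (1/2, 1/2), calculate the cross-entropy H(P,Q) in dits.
0.3010 dits

Cross-entropy: H(P,Q) = -Σ p(x) log q(x)

Alternatively: H(P,Q) = H(P) + D_KL(P||Q)
H(P) = 0.2923 dits
D_KL(P||Q) = 0.0087 dits

H(P,Q) = 0.2923 + 0.0087 = 0.3010 dits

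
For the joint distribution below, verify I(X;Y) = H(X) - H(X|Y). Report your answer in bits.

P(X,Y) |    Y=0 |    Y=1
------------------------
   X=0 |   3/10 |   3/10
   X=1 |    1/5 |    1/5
I(X;Y) = 0.0000 bits

Mutual information has multiple equivalent forms:
- I(X;Y) = H(X) - H(X|Y)
- I(X;Y) = H(Y) - H(Y|X)
- I(X;Y) = H(X) + H(Y) - H(X,Y)

Computing all quantities:
H(X) = 0.9710, H(Y) = 1.0000, H(X,Y) = 1.9710
H(X|Y) = 0.9710, H(Y|X) = 1.0000

Verification:
H(X) - H(X|Y) = 0.9710 - 0.9710 = 0.0000
H(Y) - H(Y|X) = 1.0000 - 1.0000 = 0.0000
H(X) + H(Y) - H(X,Y) = 0.9710 + 1.0000 - 1.9710 = 0.0000

All forms give I(X;Y) = 0.0000 bits. ✓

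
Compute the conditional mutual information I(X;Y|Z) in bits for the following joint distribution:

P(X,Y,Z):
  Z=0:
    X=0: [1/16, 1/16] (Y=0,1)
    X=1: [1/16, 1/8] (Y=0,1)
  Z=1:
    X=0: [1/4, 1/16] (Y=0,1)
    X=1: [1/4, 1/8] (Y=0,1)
0.0175 bits

Conditional mutual information: I(X;Y|Z) = H(X|Z) + H(Y|Z) - H(X,Y|Z)

H(Z) = 0.8960
H(X,Z) = 1.8829 → H(X|Z) = 0.9868
H(Y,Z) = 1.7806 → H(Y|Z) = 0.8846
H(X,Y,Z) = 2.7500 → H(X,Y|Z) = 1.8540

I(X;Y|Z) = 0.9868 + 0.8846 - 1.8540 = 0.0175 bits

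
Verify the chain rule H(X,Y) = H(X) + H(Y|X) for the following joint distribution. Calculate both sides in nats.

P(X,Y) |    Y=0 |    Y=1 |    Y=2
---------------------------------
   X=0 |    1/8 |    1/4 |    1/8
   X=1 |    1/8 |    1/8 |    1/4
H(X,Y) = 1.7329, H(X) = 0.6931, H(Y|X) = 1.0397 (all in nats)

Chain rule: H(X,Y) = H(X) + H(Y|X)

Left side — joint entropy directly:
H(X,Y) = -Σ p(x,y) log p(x,y) = 1.7329 nats

Right side — compute H(Y|X) from the conditional distributions:
P(X) = (1/2, 1/2), so H(X) = 0.6931 nats
H(Y|X) = Σ_x P(X=x) · H(Y|X=x):
  P(Y|X=0) = (1/4, 1/2, 1/4), H(Y|X=0) = 1.0397, weight P(X=0) = 1/2
  P(Y|X=1) = (1/4, 1/4, 1/2), H(Y|X=1) = 1.0397, weight P(X=1) = 1/2
H(Y|X) = 1.0397 nats

H(X) + H(Y|X) = 0.6931 + 1.0397 = 1.7329 nats

Both sides equal 1.7329 nats. ✓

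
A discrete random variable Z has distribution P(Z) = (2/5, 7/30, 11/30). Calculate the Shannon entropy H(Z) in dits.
0.4664 dits

Shannon entropy is H(X) = -Σ p(x) log p(x).

For P = (2/5, 7/30, 11/30):
H = -2/5 × log_10(2/5) -7/30 × log_10(7/30) -11/30 × log_10(11/30)
H = 0.4664 dits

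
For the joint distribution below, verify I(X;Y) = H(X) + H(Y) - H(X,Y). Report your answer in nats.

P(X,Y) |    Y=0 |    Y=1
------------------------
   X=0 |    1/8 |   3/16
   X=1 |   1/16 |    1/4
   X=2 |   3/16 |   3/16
I(X;Y) = 0.0349 nats

Mutual information has multiple equivalent forms:
- I(X;Y) = H(X) - H(X|Y)
- I(X;Y) = H(Y) - H(Y|X)
- I(X;Y) = H(X) + H(Y) - H(X,Y)

Computing all quantities:
H(X) = 1.0948, H(Y) = 0.6616, H(X,Y) = 1.7214
H(X|Y) = 1.0598, H(Y|X) = 0.6266

Verification:
H(X) - H(X|Y) = 1.0948 - 1.0598 = 0.0349
H(Y) - H(Y|X) = 0.6616 - 0.6266 = 0.0349
H(X) + H(Y) - H(X,Y) = 1.0948 + 0.6616 - 1.7214 = 0.0349

All forms give I(X;Y) = 0.0349 nats. ✓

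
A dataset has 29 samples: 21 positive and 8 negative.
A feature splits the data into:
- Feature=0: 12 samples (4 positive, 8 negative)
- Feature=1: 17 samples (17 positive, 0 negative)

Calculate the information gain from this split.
0.4698 bits

Information Gain = H(Y) - H(Y|Feature)

Before split:
P(positive) = 21/29 = 0.7241
H(Y) = 0.8498 bits

After split:
Feature=0: H = 0.9183 bits (weight = 12/29)
Feature=1: H = 0.0000 bits (weight = 17/29)
H(Y|Feature) = (12/29)×0.9183 + (17/29)×0.0000 = 0.3800 bits

Information Gain = 0.8498 - 0.3800 = 0.4698 bits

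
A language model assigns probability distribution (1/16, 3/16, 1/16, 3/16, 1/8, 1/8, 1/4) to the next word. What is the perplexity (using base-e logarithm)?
6.3013

Perplexity is e^H (or exp(H) for natural log).

First, H = -Σ p log p = 1.8407 nats
Perplexity = e^1.8407 = 6.3013

Interpretation: The model's uncertainty is equivalent to choosing uniformly among 6.3 options.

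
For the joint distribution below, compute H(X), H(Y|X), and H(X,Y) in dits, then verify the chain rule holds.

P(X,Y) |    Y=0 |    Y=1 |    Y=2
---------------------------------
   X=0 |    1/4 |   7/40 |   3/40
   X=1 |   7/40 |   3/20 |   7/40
H(X,Y) = 0.7559, H(X) = 0.3010, H(Y|X) = 0.4548 (all in dits)

Chain rule: H(X,Y) = H(X) + H(Y|X)

Left side — joint entropy directly:
H(X,Y) = -Σ p(x,y) log p(x,y) = 0.7559 dits

Right side — compute H(Y|X) from the conditional distributions:
P(X) = (1/2, 1/2), so H(X) = 0.3010 dits
H(Y|X) = Σ_x P(X=x) · H(Y|X=x):
  P(Y|X=0) = (1/2, 7/20, 3/20), H(Y|X=0) = 0.4337, weight P(X=0) = 1/2
  P(Y|X=1) = (7/20, 3/10, 7/20), H(Y|X=1) = 0.4760, weight P(X=1) = 1/2
H(Y|X) = 0.4548 dits

H(X) + H(Y|X) = 0.3010 + 0.4548 = 0.7559 dits

Both sides equal 0.7559 dits. ✓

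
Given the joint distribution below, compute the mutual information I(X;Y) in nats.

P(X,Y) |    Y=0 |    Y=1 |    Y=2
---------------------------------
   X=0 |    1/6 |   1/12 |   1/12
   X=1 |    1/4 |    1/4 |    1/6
0.0095 nats

Mutual information: I(X;Y) = H(X) + H(Y) - H(X,Y)

Marginals:
P(X) = (1/3, 2/3), H(X) = 0.6365 nats
P(Y) = (5/12, 1/3, 1/4), H(Y) = 1.0776 nats

Joint entropy: H(X,Y) = 1.7046 nats

I(X;Y) = 0.6365 + 1.0776 - 1.7046 = 0.0095 nats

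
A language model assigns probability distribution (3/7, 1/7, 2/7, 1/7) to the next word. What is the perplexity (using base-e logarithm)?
3.5860

Perplexity is e^H (or exp(H) for natural log).

First, H = -Σ p log p = 1.2770 nats
Perplexity = e^1.2770 = 3.5860

Interpretation: The model's uncertainty is equivalent to choosing uniformly among 3.6 options.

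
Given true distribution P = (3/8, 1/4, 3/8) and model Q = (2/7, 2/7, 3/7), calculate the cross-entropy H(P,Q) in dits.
0.4780 dits

Cross-entropy: H(P,Q) = -Σ p(x) log q(x)

Alternatively: H(P,Q) = H(P) + D_KL(P||Q)
H(P) = 0.4700 dits
D_KL(P||Q) = 0.0080 dits

H(P,Q) = 0.4700 + 0.0080 = 0.4780 dits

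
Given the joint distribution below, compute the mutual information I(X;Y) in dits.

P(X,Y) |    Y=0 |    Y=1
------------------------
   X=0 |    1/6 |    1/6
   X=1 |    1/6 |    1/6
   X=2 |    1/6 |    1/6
0.0000 dits

Mutual information: I(X;Y) = H(X) + H(Y) - H(X,Y)

Marginals:
P(X) = (1/3, 1/3, 1/3), H(X) = 0.4771 dits
P(Y) = (1/2, 1/2), H(Y) = 0.3010 dits

Joint entropy: H(X,Y) = 0.7782 dits

I(X;Y) = 0.4771 + 0.3010 - 0.7782 = 0.0000 dits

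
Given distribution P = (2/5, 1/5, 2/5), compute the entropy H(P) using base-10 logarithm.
0.4581 dits

Shannon entropy is H(X) = -Σ p(x) log p(x).

For P = (2/5, 1/5, 2/5):
H = -2/5 × log_10(2/5) -1/5 × log_10(1/5) -2/5 × log_10(2/5)
H = 0.4581 dits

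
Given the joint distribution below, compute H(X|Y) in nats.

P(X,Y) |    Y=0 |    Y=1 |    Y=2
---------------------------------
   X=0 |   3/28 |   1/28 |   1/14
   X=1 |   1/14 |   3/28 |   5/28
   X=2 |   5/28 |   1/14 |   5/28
1.0251 nats

Using the chain rule: H(X|Y) = H(X,Y) - H(Y)

First, compute H(X,Y) = 2.0861 nats

Marginal P(Y) = (5/14, 3/14, 3/7)
H(Y) = 1.0609 nats

H(X|Y) = H(X,Y) - H(Y) = 2.0861 - 1.0609 = 1.0251 nats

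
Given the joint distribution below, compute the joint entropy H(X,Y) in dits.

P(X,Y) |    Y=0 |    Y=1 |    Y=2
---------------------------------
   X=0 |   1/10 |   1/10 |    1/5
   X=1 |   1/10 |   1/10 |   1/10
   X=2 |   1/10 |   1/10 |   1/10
0.9398 dits

Joint entropy is H(X,Y) = -Σ_{x,y} p(x,y) log p(x,y).

Summing over all non-zero entries:
H(X,Y) = -[1/10·log_10(1/10) + 1/10·log_10(1/10) + 1/5·log_10(1/5) + 1/10·log_10(1/10) + 1/10·log_10(1/10) + 1/10·log_10(1/10) + 1/10·log_10(1/10) + 1/10·log_10(1/10) + 1/10·log_10(1/10)]
H(X,Y) = 0.9398 dits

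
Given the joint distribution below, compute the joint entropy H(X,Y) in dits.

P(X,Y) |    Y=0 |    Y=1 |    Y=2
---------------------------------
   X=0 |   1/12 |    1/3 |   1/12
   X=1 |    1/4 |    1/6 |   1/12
0.7090 dits

Joint entropy is H(X,Y) = -Σ_{x,y} p(x,y) log p(x,y).

Summing over all non-zero entries:
H(X,Y) = -[1/12·log_10(1/12) + 1/3·log_10(1/3) + 1/12·log_10(1/12) + 1/4·log_10(1/4) + 1/6·log_10(1/6) + 1/12·log_10(1/12)]
H(X,Y) = 0.7090 dits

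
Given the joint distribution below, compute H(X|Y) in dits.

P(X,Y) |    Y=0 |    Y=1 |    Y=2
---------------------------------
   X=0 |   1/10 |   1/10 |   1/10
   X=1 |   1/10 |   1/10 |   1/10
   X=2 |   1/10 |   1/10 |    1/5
0.4669 dits

Using the chain rule: H(X|Y) = H(X,Y) - H(Y)

First, compute H(X,Y) = 0.9398 dits

Marginal P(Y) = (3/10, 3/10, 2/5)
H(Y) = 0.4729 dits

H(X|Y) = H(X,Y) - H(Y) = 0.9398 - 0.4729 = 0.4669 dits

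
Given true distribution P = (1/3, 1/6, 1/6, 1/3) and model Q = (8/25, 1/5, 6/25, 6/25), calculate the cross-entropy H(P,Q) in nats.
1.3616 nats

Cross-entropy: H(P,Q) = -Σ p(x) log q(x)

Alternatively: H(P,Q) = H(P) + D_KL(P||Q)
H(P) = 1.3297 nats
D_KL(P||Q) = 0.0319 nats

H(P,Q) = 1.3297 + 0.0319 = 1.3616 nats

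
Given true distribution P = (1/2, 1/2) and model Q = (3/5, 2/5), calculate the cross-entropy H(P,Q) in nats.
0.7136 nats

Cross-entropy: H(P,Q) = -Σ p(x) log q(x)

Alternatively: H(P,Q) = H(P) + D_KL(P||Q)
H(P) = 0.6931 nats
D_KL(P||Q) = 0.0204 nats

H(P,Q) = 0.6931 + 0.0204 = 0.7136 nats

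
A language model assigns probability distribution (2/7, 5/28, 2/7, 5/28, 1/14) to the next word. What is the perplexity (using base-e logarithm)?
4.5706

Perplexity is e^H (or exp(H) for natural log).

First, H = -Σ p log p = 1.5196 nats
Perplexity = e^1.5196 = 4.5706

Interpretation: The model's uncertainty is equivalent to choosing uniformly among 4.6 options.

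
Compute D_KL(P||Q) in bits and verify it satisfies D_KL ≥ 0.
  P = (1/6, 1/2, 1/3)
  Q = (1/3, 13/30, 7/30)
0.1081 bits

KL divergence satisfies the Gibbs inequality: D_KL(P||Q) ≥ 0 for all distributions P, Q.

D_KL(P||Q) = Σ p(x) log(p(x)/q(x))
Term by term:
  x=0: 1/6 × log_2[(1/6)/(1/3)] = -0.1667
  x=1: 1/2 × log_2[(1/2)/(13/30)] = 0.1032
  x=2: 1/3 × log_2[(1/3)/(7/30)] = 0.1715
D_KL(P||Q) = 0.1081 bits

D_KL(P||Q) = 0.1081 ≥ 0 ✓

This non-negativity is a fundamental property: relative entropy cannot be negative because it measures how different Q is from P.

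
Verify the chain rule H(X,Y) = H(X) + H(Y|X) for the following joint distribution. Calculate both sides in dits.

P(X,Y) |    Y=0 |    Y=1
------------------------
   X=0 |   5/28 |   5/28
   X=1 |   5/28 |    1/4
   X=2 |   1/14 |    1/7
H(X,Y) = 0.7539, H(X) = 0.4608, H(Y|X) = 0.2932 (all in dits)

Chain rule: H(X,Y) = H(X) + H(Y|X)

Left side — joint entropy directly:
H(X,Y) = -Σ p(x,y) log p(x,y) = 0.7539 dits

Right side — compute H(Y|X) from the conditional distributions:
P(X) = (5/14, 3/7, 3/14), so H(X) = 0.4608 dits
H(Y|X) = Σ_x P(X=x) · H(Y|X=x):
  P(Y|X=0) = (1/2, 1/2), H(Y|X=0) = 0.3010, weight P(X=0) = 5/14
  P(Y|X=1) = (5/12, 7/12), H(Y|X=1) = 0.2950, weight P(X=1) = 3/7
  P(Y|X=2) = (1/3, 2/3), H(Y|X=2) = 0.2764, weight P(X=2) = 3/14
H(Y|X) = 0.2932 dits

H(X) + H(Y|X) = 0.4608 + 0.2932 = 0.7539 dits

Both sides equal 0.7539 dits. ✓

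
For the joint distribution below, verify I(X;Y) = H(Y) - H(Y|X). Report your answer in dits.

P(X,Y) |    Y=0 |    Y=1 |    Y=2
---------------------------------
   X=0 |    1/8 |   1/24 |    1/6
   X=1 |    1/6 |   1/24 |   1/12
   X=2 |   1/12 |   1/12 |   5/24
I(X;Y) = 0.0206 dits

Mutual information has multiple equivalent forms:
- I(X;Y) = H(X) - H(X|Y)
- I(X;Y) = H(Y) - H(Y|X)
- I(X;Y) = H(X) + H(Y) - H(X,Y)

Computing all quantities:
H(X) = 0.4749, H(Y) = 0.4447, H(X,Y) = 0.8990
H(X|Y) = 0.4543, H(Y|X) = 0.4242

Verification:
H(X) - H(X|Y) = 0.4749 - 0.4543 = 0.0206
H(Y) - H(Y|X) = 0.4447 - 0.4242 = 0.0206
H(X) + H(Y) - H(X,Y) = 0.4749 + 0.4447 - 0.8990 = 0.0206

All forms give I(X;Y) = 0.0206 dits. ✓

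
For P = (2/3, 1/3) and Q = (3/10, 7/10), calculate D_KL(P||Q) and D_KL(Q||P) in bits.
D_KL(P||Q) = 0.4112, D_KL(Q||P) = 0.4037

KL divergence is not symmetric: D_KL(P||Q) ≠ D_KL(Q||P) in general.

D_KL(P||Q) = 0.4112 bits
D_KL(Q||P) = 0.4037 bits

No, they are not equal!

This asymmetry is why KL divergence is not a true distance metric.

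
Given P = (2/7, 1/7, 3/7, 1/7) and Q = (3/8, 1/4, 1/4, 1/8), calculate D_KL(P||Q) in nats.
0.0924 nats

KL divergence: D_KL(P||Q) = Σ p(x) log(p(x)/q(x))

Computing term by term:
  x=0: 2/7 × log_e[(2/7)/(3/8)] = 2/7 × -0.2719 = -0.0777
  x=1: 1/7 × log_e[(1/7)/(1/4)] = 1/7 × -0.5596 = -0.0799
  x=2: 3/7 × log_e[(3/7)/(1/4)] = 3/7 × 0.5390 = 0.2310
  x=3: 1/7 × log_e[(1/7)/(1/8)] = 1/7 × 0.1335 = 0.0191

D_KL(P||Q) = 0.0924 nats

Note: KL divergence is always non-negative and equals 0 iff P = Q.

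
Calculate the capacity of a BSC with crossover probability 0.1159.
0.4825 bits

For a binary symmetric channel (BSC) with error probability p:
Capacity C = 1 - H(p) bits per symbol

where H(p) = -p log₂(p) - (1-p) log₂(1-p) is the binary entropy function.

H(0.1159) = 0.5175 bits
C = 1 - 0.5175 = 0.4825 bits per symbol

This means we can reliably transmit up to 0.4825 bits of information per channel use.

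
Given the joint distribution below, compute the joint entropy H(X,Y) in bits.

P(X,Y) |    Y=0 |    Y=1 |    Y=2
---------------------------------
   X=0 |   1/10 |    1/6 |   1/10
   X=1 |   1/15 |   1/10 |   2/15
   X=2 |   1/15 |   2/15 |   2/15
3.1111 bits

Joint entropy is H(X,Y) = -Σ_{x,y} p(x,y) log p(x,y).

Summing over all non-zero entries:
H(X,Y) = -[1/10·log_2(1/10) + 1/6·log_2(1/6) + 1/10·log_2(1/10) + 1/15·log_2(1/15) + 1/10·log_2(1/10) + 2/15·log_2(2/15) + 1/15·log_2(1/15) + 2/15·log_2(2/15) + 2/15·log_2(2/15)]
H(X,Y) = 3.1111 bits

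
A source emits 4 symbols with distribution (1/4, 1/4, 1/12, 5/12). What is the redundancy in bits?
0.1750 bits

Redundancy measures how far a source is from maximum entropy:
R = H_max - H(X)

Maximum entropy for 4 symbols: H_max = log_2(4) = 2.0000 bits
Actual entropy: H(X) = 1.8250 bits
Redundancy: R = 2.0000 - 1.8250 = 0.1750 bits

This redundancy represents potential for compression: the source could be compressed by 0.1750 bits per symbol.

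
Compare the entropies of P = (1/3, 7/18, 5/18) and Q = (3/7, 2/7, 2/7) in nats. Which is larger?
P

Computing entropies in nats:
H(P) = 1.0893
H(Q) = 1.0790

Distribution P has higher entropy.

Intuition: The distribution closer to uniform (more spread out) has higher entropy.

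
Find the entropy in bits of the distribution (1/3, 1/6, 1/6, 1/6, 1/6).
2.2516 bits

Shannon entropy is H(X) = -Σ p(x) log p(x).

For P = (1/3, 1/6, 1/6, 1/6, 1/6):
H = -1/3 × log_2(1/3) -1/6 × log_2(1/6) -1/6 × log_2(1/6) -1/6 × log_2(1/6) -1/6 × log_2(1/6)
H = 2.2516 bits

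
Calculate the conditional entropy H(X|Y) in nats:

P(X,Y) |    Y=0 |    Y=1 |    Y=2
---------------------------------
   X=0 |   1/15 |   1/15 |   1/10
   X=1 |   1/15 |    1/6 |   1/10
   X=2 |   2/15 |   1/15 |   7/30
1.0135 nats

Using the chain rule: H(X|Y) = H(X,Y) - H(Y)

First, compute H(X,Y) = 2.0895 nats

Marginal P(Y) = (4/15, 3/10, 13/30)
H(Y) = 1.0760 nats

H(X|Y) = H(X,Y) - H(Y) = 2.0895 - 1.0760 = 1.0135 nats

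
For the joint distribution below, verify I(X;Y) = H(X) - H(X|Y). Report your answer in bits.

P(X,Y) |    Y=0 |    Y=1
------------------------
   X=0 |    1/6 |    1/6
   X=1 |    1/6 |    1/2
I(X;Y) = 0.0441 bits

Mutual information has multiple equivalent forms:
- I(X;Y) = H(X) - H(X|Y)
- I(X;Y) = H(Y) - H(Y|X)
- I(X;Y) = H(X) + H(Y) - H(X,Y)

Computing all quantities:
H(X) = 0.9183, H(Y) = 0.9183, H(X,Y) = 1.7925
H(X|Y) = 0.8742, H(Y|X) = 0.8742

Verification:
H(X) - H(X|Y) = 0.9183 - 0.8742 = 0.0441
H(Y) - H(Y|X) = 0.9183 - 0.8742 = 0.0441
H(X) + H(Y) - H(X,Y) = 0.9183 + 0.9183 - 1.7925 = 0.0441

All forms give I(X;Y) = 0.0441 bits. ✓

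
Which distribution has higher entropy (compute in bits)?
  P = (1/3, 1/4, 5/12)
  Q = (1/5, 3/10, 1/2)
P

Computing entropies in bits:
H(P) = 1.5546
H(Q) = 1.4855

Distribution P has higher entropy.

Intuition: The distribution closer to uniform (more spread out) has higher entropy.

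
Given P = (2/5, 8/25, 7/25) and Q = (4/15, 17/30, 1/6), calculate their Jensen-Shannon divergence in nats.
0.0314 nats

Jensen-Shannon divergence is:
JSD(P||Q) = 0.5 × D_KL(P||M) + 0.5 × D_KL(Q||M)
where M = 0.5 × (P + Q) is the mixture distribution.

M = 0.5 × (2/5, 8/25, 7/25) + 0.5 × (4/15, 17/30, 1/6) = (1/3, 0.443333, 0.223333)

D_KL(P||M) = 0.0319 nats
D_KL(Q||M) = 0.0308 nats

JSD(P||Q) = 0.5 × 0.0319 + 0.5 × 0.0308 = 0.0314 nats

Unlike KL divergence, JSD is symmetric and bounded: 0 ≤ JSD ≤ log(2).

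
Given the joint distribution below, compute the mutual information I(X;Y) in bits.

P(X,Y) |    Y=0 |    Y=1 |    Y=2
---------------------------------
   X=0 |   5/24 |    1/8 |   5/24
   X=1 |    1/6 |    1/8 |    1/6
0.0017 bits

Mutual information: I(X;Y) = H(X) + H(Y) - H(X,Y)

Marginals:
P(X) = (13/24, 11/24), H(X) = 0.9950 bits
P(Y) = (3/8, 1/4, 3/8), H(Y) = 1.5613 bits

Joint entropy: H(X,Y) = 2.5546 bits

I(X;Y) = 0.9950 + 1.5613 - 2.5546 = 0.0017 bits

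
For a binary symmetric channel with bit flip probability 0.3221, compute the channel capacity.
0.0933 bits

For a binary symmetric channel (BSC) with error probability p:
Capacity C = 1 - H(p) bits per symbol

where H(p) = -p log₂(p) - (1-p) log₂(1-p) is the binary entropy function.

H(0.3221) = 0.9067 bits
C = 1 - 0.9067 = 0.0933 bits per symbol

This means we can reliably transmit up to 0.0933 bits of information per channel use.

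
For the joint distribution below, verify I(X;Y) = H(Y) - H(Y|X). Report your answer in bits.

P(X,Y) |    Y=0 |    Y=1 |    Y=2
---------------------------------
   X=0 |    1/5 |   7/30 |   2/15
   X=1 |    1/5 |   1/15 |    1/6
I(X;Y) = 0.0606 bits

Mutual information has multiple equivalent forms:
- I(X;Y) = H(X) - H(X|Y)
- I(X;Y) = H(Y) - H(Y|X)
- I(X;Y) = H(X) + H(Y) - H(X,Y)

Computing all quantities:
H(X) = 0.9871, H(Y) = 1.5710, H(X,Y) = 2.4975
H(X|Y) = 0.9266, H(Y|X) = 1.5104

Verification:
H(X) - H(X|Y) = 0.9871 - 0.9266 = 0.0606
H(Y) - H(Y|X) = 1.5710 - 1.5104 = 0.0606
H(X) + H(Y) - H(X,Y) = 0.9871 + 1.5710 - 2.4975 = 0.0606

All forms give I(X;Y) = 0.0606 bits. ✓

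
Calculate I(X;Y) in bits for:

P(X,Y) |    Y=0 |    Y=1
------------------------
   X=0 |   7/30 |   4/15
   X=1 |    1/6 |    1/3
0.0134 bits

Mutual information: I(X;Y) = H(X) + H(Y) - H(X,Y)

Marginals:
P(X) = (1/2, 1/2), H(X) = 1.0000 bits
P(Y) = (2/5, 3/5), H(Y) = 0.9710 bits

Joint entropy: H(X,Y) = 1.9575 bits

I(X;Y) = 1.0000 + 0.9710 - 1.9575 = 0.0134 bits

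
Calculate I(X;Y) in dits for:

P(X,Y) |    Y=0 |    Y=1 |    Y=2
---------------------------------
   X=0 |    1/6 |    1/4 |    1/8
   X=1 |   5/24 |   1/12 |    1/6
0.0197 dits

Mutual information: I(X;Y) = H(X) + H(Y) - H(X,Y)

Marginals:
P(X) = (13/24, 11/24), H(X) = 0.2995 dits
P(Y) = (3/8, 1/3, 7/24), H(Y) = 0.4749 dits

Joint entropy: H(X,Y) = 0.7546 dits

I(X;Y) = 0.2995 + 0.4749 - 0.7546 = 0.0197 dits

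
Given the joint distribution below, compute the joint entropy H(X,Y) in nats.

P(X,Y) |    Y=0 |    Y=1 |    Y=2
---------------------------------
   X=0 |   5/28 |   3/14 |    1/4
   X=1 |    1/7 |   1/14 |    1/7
1.7288 nats

Joint entropy is H(X,Y) = -Σ_{x,y} p(x,y) log p(x,y).

Summing over all non-zero entries:
H(X,Y) = -[5/28·log_e(5/28) + 3/14·log_e(3/14) + 1/4·log_e(1/4) + 1/7·log_e(1/7) + 1/14·log_e(1/14) + 1/7·log_e(1/7)]
H(X,Y) = 1.7288 nats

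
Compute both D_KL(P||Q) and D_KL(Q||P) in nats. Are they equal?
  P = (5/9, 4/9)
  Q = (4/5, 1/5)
D_KL(P||Q) = 0.1523, D_KL(Q||P) = 0.1320

KL divergence is not symmetric: D_KL(P||Q) ≠ D_KL(Q||P) in general.

D_KL(P||Q) = 0.1523 nats
D_KL(Q||P) = 0.1320 nats

No, they are not equal!

This asymmetry is why KL divergence is not a true distance metric.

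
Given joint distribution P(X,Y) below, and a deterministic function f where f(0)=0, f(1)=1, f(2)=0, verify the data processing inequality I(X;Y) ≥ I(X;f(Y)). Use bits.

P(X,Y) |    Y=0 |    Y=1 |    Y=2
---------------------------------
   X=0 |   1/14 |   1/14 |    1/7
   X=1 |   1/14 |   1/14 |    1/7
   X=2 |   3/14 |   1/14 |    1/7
I(X;Y) = 0.0481, I(X;f(Y)) = 0.0074, inequality holds: 0.0481 ≥ 0.0074

Data Processing Inequality: For any Markov chain X → Y → Z, we have I(X;Y) ≥ I(X;Z).

Here Z = f(Y) is a deterministic function of Y, forming X → Y → Z.

Original I(X;Y) = 0.0481 bits

After applying f:
P(X,Z) where Z=f(Y):
- P(X,Z=0) = P(X,Y=0) + P(X,Y=2)
- P(X,Z=1) = P(X,Y=1)

I(X;Z) = I(X;f(Y)) = 0.0074 bits

Verification: 0.0481 ≥ 0.0074 ✓

Information cannot be created by processing; the function f can only lose information about X.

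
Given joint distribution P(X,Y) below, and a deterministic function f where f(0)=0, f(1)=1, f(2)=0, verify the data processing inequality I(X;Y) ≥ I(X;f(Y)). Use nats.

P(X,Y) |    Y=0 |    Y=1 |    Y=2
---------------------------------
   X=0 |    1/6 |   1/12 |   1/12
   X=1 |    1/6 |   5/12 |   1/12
I(X;Y) = 0.0647, I(X;f(Y)) = 0.0647, inequality holds: 0.0647 ≥ 0.0647

Data Processing Inequality: For any Markov chain X → Y → Z, we have I(X;Y) ≥ I(X;Z).

Here Z = f(Y) is a deterministic function of Y, forming X → Y → Z.

Original I(X;Y) = 0.0647 nats

After applying f:
P(X,Z) where Z=f(Y):
- P(X,Z=0) = P(X,Y=0) + P(X,Y=2)
- P(X,Z=1) = P(X,Y=1)

I(X;Z) = I(X;f(Y)) = 0.0647 nats

Verification: 0.0647 ≥ 0.0647 ✓

Information cannot be created by processing; the function f can only lose information about X.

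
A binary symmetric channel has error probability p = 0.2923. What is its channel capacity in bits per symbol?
0.1283 bits

For a binary symmetric channel (BSC) with error probability p:
Capacity C = 1 - H(p) bits per symbol

where H(p) = -p log₂(p) - (1-p) log₂(1-p) is the binary entropy function.

H(0.2923) = 0.8717 bits
C = 1 - 0.8717 = 0.1283 bits per symbol

This means we can reliably transmit up to 0.1283 bits of information per channel use.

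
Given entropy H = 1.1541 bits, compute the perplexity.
2.2255

Perplexity is 2^H (or exp(H) for natural log).

H = 1.1541 bits
Perplexity = 2^1.1541 = 2.2255

Interpretation: The model's uncertainty is equivalent to choosing uniformly among 2.2 options.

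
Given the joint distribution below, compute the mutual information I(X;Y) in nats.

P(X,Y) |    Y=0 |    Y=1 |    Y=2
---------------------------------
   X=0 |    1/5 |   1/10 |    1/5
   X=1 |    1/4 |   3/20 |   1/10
0.0248 nats

Mutual information: I(X;Y) = H(X) + H(Y) - H(X,Y)

Marginals:
P(X) = (1/2, 1/2), H(X) = 0.6931 nats
P(Y) = (9/20, 1/4, 3/10), H(Y) = 1.0671 nats

Joint entropy: H(X,Y) = 1.7354 nats

I(X;Y) = 0.6931 + 1.0671 - 1.7354 = 0.0248 nats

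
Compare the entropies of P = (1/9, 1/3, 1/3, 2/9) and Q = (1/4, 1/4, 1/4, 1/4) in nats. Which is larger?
Q

Computing entropies in nats:
H(P) = 1.3108
H(Q) = 1.3863

Distribution Q has higher entropy.

Intuition: The distribution closer to uniform (more spread out) has higher entropy.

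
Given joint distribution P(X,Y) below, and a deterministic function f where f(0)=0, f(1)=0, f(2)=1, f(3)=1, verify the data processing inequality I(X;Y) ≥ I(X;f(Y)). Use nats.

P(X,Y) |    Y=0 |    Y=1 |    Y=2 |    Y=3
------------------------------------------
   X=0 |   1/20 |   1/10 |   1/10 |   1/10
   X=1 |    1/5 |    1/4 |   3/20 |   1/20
I(X;Y) = 0.0492, I(X;f(Y)) = 0.0328, inequality holds: 0.0492 ≥ 0.0328

Data Processing Inequality: For any Markov chain X → Y → Z, we have I(X;Y) ≥ I(X;Z).

Here Z = f(Y) is a deterministic function of Y, forming X → Y → Z.

Original I(X;Y) = 0.0492 nats

After applying f:
P(X,Z) where Z=f(Y):
- P(X,Z=0) = P(X,Y=0) + P(X,Y=1)
- P(X,Z=1) = P(X,Y=2) + P(X,Y=3)

I(X;Z) = I(X;f(Y)) = 0.0328 nats

Verification: 0.0492 ≥ 0.0328 ✓

Information cannot be created by processing; the function f can only lose information about X.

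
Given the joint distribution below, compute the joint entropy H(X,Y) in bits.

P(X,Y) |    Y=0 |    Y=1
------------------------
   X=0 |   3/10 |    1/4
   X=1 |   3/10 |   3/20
1.9527 bits

Joint entropy is H(X,Y) = -Σ_{x,y} p(x,y) log p(x,y).

Summing over all non-zero entries:
H(X,Y) = -[3/10·log_2(3/10) + 1/4·log_2(1/4) + 3/10·log_2(3/10) + 3/20·log_2(3/20)]
H(X,Y) = 1.9527 bits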